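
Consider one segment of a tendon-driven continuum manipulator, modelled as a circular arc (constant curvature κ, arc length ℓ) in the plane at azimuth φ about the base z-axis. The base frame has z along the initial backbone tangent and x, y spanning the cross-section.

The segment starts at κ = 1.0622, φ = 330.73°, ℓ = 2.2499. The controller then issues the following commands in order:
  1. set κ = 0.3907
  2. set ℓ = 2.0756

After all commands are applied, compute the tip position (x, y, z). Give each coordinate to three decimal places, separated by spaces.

initial: κ=1.0622, φ=330.73°, ℓ=2.2499
cmd 1: set κ=0.3907 → (κ,φ,ℓ)=(0.3907,330.73°,2.2499) → tip=(0.8085,-0.4531,1.9711)
cmd 2: set ℓ=2.0756 → (κ,φ,ℓ)=(0.3907,330.73°,2.0756) → tip=(0.6948,-0.3894,1.8555)

0.695 -0.389 1.855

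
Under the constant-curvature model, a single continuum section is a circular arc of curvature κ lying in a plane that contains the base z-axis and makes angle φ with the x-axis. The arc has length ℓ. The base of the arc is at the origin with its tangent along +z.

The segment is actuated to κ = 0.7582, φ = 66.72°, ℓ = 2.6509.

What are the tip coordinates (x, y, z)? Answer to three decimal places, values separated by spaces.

0.743 1.727 1.194

θ = κ·ℓ = 0.7582 × 2.6509 = 2.00991 rad
ρ = (1 − cos θ)/κ = (1 − -0.42514)/0.7582 = 1.87964
z = sin θ / κ = 0.90513/0.7582 = 1.19379
x = ρ cos φ = 1.87964 × cos(66.72°) = 0.74288
y = ρ sin φ = 1.87964 × sin(66.72°) = 1.72660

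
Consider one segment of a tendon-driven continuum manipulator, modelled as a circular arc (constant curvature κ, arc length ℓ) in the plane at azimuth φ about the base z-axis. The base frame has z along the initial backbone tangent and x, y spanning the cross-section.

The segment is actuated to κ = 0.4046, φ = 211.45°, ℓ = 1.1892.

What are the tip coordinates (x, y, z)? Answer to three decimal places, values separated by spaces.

-0.239 -0.146 1.144

θ = κ·ℓ = 0.4046 × 1.1892 = 0.48115 rad
ρ = (1 − cos θ)/κ = (1 − 0.88646)/0.4046 = 0.28062
z = sin θ / κ = 0.46280/0.4046 = 1.14384
x = ρ cos φ = 0.28062 × cos(211.45°) = -0.23939
y = ρ sin φ = 0.28062 × sin(211.45°) = -0.14641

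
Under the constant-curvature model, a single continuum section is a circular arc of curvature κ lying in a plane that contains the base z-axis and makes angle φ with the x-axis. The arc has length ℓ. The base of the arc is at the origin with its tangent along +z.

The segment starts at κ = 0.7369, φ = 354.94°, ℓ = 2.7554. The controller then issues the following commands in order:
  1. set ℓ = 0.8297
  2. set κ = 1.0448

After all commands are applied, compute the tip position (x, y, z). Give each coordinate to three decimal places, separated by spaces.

0.336 -0.030 0.730

initial: κ=0.7369, φ=354.94°, ℓ=2.7554
cmd 1: set ℓ=0.8297 → (κ,φ,ℓ)=(0.7369,354.94°,0.8297) → tip=(0.2449,-0.0217,0.7790)
cmd 2: set κ=1.0448 → (κ,φ,ℓ)=(1.0448,354.94°,0.8297) → tip=(0.3363,-0.0298,0.7296)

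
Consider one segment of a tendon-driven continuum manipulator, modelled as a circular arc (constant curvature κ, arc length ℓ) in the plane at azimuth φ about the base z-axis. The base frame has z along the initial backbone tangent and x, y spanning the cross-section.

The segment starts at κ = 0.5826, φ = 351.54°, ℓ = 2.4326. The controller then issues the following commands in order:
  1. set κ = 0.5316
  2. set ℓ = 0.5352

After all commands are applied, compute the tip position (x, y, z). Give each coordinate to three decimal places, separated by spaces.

0.075 -0.011 0.528

initial: κ=0.5826, φ=351.54°, ℓ=2.4326
cmd 1: set κ=0.5316 → (κ,φ,ℓ)=(0.5316,351.54°,2.4326) → tip=(1.3507,-0.2009,1.8091)
cmd 2: set ℓ=0.5352 → (κ,φ,ℓ)=(0.5316,351.54°,0.5352) → tip=(0.0748,-0.0111,0.5280)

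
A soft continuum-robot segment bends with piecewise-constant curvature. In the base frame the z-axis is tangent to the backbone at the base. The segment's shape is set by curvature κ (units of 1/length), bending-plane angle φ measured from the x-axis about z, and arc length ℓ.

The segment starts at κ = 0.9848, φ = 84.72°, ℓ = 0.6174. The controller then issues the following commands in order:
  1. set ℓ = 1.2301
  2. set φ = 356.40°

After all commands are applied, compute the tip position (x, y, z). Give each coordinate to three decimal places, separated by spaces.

0.657 -0.041 0.951

initial: κ=0.9848, φ=84.72°, ℓ=0.6174
cmd 1: set ℓ=1.2301 → (κ,φ,ℓ)=(0.9848,84.72°,1.2301) → tip=(0.0606,0.6555,0.9506)
cmd 2: set φ=356.40° → (κ,φ,ℓ)=(0.9848,356.40°,1.2301) → tip=(0.6570,-0.0413,0.9506)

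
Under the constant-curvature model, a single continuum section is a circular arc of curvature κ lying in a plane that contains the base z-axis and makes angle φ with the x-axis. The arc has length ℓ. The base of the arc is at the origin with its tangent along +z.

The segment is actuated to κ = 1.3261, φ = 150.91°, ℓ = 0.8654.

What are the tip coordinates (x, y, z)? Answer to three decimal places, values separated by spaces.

-0.388 0.216 0.688

θ = κ·ℓ = 1.3261 × 0.8654 = 1.14761 rad
ρ = (1 − cos θ)/κ = (1 − 0.41067)/1.3261 = 0.44441
z = sin θ / κ = 0.91178/1.3261 = 0.68757
x = ρ cos φ = 0.44441 × cos(150.91°) = -0.38835
y = ρ sin φ = 0.44441 × sin(150.91°) = 0.21606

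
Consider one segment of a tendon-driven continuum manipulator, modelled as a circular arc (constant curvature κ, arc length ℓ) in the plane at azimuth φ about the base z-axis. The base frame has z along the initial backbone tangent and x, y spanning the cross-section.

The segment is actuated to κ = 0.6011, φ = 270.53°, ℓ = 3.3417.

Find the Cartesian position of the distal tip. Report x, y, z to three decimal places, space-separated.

0.022 -2.369 1.507

θ = κ·ℓ = 0.6011 × 3.3417 = 2.00870 rad
ρ = (1 − cos θ)/κ = (1 − -0.42404)/0.6011 = 2.36905
z = sin θ / κ = 0.90564/0.6011 = 1.50665
x = ρ cos φ = 2.36905 × cos(270.53°) = 0.02191
y = ρ sin φ = 2.36905 × sin(270.53°) = -2.36895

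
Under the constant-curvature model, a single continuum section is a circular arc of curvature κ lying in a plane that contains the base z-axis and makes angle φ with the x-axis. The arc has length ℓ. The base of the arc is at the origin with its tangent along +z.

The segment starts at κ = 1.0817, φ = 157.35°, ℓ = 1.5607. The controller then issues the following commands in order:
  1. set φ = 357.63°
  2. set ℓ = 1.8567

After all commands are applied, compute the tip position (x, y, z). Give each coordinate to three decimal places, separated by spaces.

initial: κ=1.0817, φ=157.35°, ℓ=1.5607
cmd 1: set φ=357.63° → (κ,φ,ℓ)=(1.0817,357.63°,1.5607) → tip=(1.0319,-0.0427,0.9181)
cmd 2: set ℓ=1.8567 → (κ,φ,ℓ)=(1.0817,357.63°,1.8567) → tip=(1.3151,-0.0544,0.8374)

1.315 -0.054 0.837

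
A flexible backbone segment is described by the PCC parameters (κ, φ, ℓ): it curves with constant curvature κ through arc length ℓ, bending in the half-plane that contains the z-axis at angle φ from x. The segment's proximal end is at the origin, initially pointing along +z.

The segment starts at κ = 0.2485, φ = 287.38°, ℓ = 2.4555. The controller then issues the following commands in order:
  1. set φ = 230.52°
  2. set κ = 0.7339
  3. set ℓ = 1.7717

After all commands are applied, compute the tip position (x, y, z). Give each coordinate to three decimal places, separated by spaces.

-0.635 -0.771 1.313

initial: κ=0.2485, φ=287.38°, ℓ=2.4555
cmd 1: set φ=230.52° → (κ,φ,ℓ)=(0.2485,230.52°,2.4555) → tip=(-0.4617,-0.5605,2.3059)
cmd 2: set κ=0.7339 → (κ,φ,ℓ)=(0.7339,230.52°,2.4555) → tip=(-1.0649,-1.2928,1.3263)
cmd 3: set ℓ=1.7717 → (κ,φ,ℓ)=(0.7339,230.52°,1.7717) → tip=(-0.6348,-0.7706,1.3130)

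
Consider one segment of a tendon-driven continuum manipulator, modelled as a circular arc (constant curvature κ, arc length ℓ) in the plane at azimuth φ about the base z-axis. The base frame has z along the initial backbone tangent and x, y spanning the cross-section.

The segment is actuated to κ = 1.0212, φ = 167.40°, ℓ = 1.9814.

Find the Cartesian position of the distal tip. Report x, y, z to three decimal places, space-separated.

θ = κ·ℓ = 1.0212 × 1.9814 = 2.02341 rad
ρ = (1 − cos θ)/κ = (1 − -0.43731)/1.0212 = 1.40748
z = sin θ / κ = 0.89931/1.0212 = 0.88064
x = ρ cos φ = 1.40748 × cos(167.40°) = -1.37358
y = ρ sin φ = 1.40748 × sin(167.40°) = 0.30703

-1.374 0.307 0.881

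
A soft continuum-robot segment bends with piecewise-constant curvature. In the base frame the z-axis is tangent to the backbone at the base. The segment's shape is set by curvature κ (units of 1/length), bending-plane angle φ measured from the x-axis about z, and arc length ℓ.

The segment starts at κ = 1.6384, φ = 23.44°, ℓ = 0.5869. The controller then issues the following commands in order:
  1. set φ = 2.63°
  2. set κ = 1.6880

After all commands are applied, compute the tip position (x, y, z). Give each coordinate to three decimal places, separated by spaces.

initial: κ=1.6384, φ=23.44°, ℓ=0.5869
cmd 1: set φ=2.63° → (κ,φ,ℓ)=(1.6384,2.63°,0.5869) → tip=(0.2608,0.0120,0.5005)
cmd 2: set κ=1.6880 → (κ,φ,ℓ)=(1.6880,2.63°,0.5869) → tip=(0.2674,0.0123,0.4955)

0.267 0.012 0.495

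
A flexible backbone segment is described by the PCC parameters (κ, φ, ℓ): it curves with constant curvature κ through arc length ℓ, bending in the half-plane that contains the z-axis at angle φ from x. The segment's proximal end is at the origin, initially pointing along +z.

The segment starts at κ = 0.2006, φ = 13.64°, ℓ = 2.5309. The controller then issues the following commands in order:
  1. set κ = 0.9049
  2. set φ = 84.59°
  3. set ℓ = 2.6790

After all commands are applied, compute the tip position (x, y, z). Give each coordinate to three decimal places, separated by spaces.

initial: κ=0.2006, φ=13.64°, ℓ=2.5309
cmd 1: set κ=0.9049 → (κ,φ,ℓ)=(0.9049,13.64°,2.5309) → tip=(1.7816,0.4323,0.8312)
cmd 2: set φ=84.59° → (κ,φ,ℓ)=(0.9049,84.59°,2.5309) → tip=(0.1728,1.8251,0.8312)
cmd 3: set ℓ=2.6790 → (κ,φ,ℓ)=(0.9049,84.59°,2.6790) → tip=(0.1827,1.9292,0.7265)

0.183 1.929 0.726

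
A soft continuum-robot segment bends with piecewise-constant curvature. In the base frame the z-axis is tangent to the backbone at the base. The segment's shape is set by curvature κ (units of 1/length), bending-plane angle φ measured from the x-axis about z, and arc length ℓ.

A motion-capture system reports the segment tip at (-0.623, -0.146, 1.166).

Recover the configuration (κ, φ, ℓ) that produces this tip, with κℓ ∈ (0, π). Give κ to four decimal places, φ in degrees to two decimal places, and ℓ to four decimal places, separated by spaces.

0.7234 193.19 1.3876

ρ = √(x²+y²) = √(-0.623² + -0.146²) = 0.63988
φ = atan2(y, x) mod 360° = atan2(-0.146, -0.623) = 193.1892°
|p|² = ρ² + z² = 0.63988² + 1.166² = 1.76900
κ = 2ρ / |p|² = 2×0.63988 / 1.76900 = 0.72344
θ = 2·atan2(ρ, z) = 2·atan2(0.63988, 1.166) = 1.00381 rad
ℓ = θ/κ = 1.00381/0.72344 = 1.38757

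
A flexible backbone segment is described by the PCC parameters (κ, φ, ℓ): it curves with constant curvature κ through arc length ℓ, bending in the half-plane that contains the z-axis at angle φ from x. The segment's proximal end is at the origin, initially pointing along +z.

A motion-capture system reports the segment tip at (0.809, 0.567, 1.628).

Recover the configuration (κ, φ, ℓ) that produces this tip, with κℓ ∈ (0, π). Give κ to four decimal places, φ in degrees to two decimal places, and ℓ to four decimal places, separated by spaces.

ρ = √(x²+y²) = √(0.809² + 0.567²) = 0.98791
φ = atan2(y, x) mod 360° = atan2(0.567, 0.809) = 35.0253°
|p|² = ρ² + z² = 0.98791² + 1.628² = 3.62635
κ = 2ρ / |p|² = 2×0.98791 / 3.62635 = 0.54485
θ = 2·atan2(ρ, z) = 2·atan2(0.98791, 1.628) = 1.09085 rad
ℓ = θ/κ = 1.09085/0.54485 = 2.00210

0.5449 35.03 2.0021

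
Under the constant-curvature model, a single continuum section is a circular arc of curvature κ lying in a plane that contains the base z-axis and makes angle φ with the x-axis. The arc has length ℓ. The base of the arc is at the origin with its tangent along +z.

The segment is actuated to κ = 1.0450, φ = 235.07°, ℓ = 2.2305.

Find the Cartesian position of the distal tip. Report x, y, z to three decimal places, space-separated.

θ = κ·ℓ = 1.0450 × 2.2305 = 2.33087 rad
ρ = (1 − cos θ)/κ = (1 − -0.68898)/1.0450 = 1.61625
z = sin θ / κ = 0.72478/1.0450 = 0.69357
x = ρ cos φ = 1.61625 × cos(235.07°) = -0.92542
y = ρ sin φ = 1.61625 × sin(235.07°) = -1.32508

-0.925 -1.325 0.694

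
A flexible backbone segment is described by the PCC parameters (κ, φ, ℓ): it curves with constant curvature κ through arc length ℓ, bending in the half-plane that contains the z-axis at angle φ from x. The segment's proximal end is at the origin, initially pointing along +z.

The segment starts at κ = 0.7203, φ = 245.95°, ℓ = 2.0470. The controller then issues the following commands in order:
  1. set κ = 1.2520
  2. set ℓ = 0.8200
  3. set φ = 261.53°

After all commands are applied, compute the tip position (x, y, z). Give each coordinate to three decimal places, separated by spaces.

-0.057 -0.381 0.683

initial: κ=0.7203, φ=245.95°, ℓ=2.0470
cmd 1: set κ=1.2520 → (κ,φ,ℓ)=(1.2520,245.95°,2.0470) → tip=(-0.5980,-1.3400,0.4369)
cmd 2: set ℓ=0.8200 → (κ,φ,ℓ)=(1.2520,245.95°,0.8200) → tip=(-0.1570,-0.3518,0.6834)
cmd 3: set φ=261.53° → (κ,φ,ℓ)=(1.2520,261.53°,0.8200) → tip=(-0.0567,-0.3810,0.6834)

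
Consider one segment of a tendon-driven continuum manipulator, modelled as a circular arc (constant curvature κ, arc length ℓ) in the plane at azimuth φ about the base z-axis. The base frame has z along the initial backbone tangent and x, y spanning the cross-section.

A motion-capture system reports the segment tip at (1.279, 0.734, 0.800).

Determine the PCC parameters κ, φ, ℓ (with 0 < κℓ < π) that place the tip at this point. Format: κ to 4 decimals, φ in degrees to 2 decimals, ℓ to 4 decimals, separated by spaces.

ρ = √(x²+y²) = √(1.279² + 0.734²) = 1.47465
φ = atan2(y, x) mod 360° = atan2(0.734, 1.279) = 29.8509°
|p|² = ρ² + z² = 1.47465² + 0.800² = 2.81460
κ = 2ρ / |p|² = 2×1.47465 / 2.81460 = 1.04786
θ = 2·atan2(ρ, z) = 2·atan2(1.47465, 0.800) = 2.14746 rad
ℓ = θ/κ = 2.14746/1.04786 = 2.04937

1.0479 29.85 2.0494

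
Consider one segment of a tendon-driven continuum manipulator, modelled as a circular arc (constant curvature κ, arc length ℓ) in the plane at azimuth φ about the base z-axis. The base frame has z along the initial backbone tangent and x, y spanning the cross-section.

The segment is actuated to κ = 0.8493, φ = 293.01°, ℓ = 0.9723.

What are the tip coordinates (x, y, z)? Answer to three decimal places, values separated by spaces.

0.148 -0.349 0.866

θ = κ·ℓ = 0.8493 × 0.9723 = 0.82577 rad
ρ = (1 − cos θ)/κ = (1 − 0.67799)/0.8493 = 0.37915
z = sin θ / κ = 0.73507/0.8493 = 0.86550
x = ρ cos φ = 0.37915 × cos(293.01°) = 0.14821
y = ρ sin φ = 0.37915 × sin(293.01°) = -0.34898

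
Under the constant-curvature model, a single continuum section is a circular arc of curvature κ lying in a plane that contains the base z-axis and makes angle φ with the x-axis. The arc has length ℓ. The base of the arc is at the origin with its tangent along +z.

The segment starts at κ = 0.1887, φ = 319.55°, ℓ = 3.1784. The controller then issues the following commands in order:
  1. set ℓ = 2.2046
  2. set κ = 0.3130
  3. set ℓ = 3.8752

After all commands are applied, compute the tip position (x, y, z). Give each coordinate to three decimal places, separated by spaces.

1.580 -1.347 2.992

initial: κ=0.1887, φ=319.55°, ℓ=3.1784
cmd 1: set ℓ=2.2046 → (κ,φ,ℓ)=(0.1887,319.55°,2.2046) → tip=(0.3440,-0.2932,2.1416)
cmd 2: set κ=0.3130 → (κ,φ,ℓ)=(0.3130,319.55°,2.2046) → tip=(0.5562,-0.4742,2.0338)
cmd 3: set ℓ=3.8752 → (κ,φ,ℓ)=(0.3130,319.55°,3.8752) → tip=(1.5796,-1.3468,2.9925)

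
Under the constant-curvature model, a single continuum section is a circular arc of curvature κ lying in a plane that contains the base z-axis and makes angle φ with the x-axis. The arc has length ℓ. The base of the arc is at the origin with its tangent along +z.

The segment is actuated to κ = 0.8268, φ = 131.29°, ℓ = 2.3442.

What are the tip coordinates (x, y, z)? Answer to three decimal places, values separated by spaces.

θ = κ·ℓ = 0.8268 × 2.3442 = 1.93818 rad
ρ = (1 − cos θ)/κ = (1 − -0.35918)/0.8268 = 1.64390
z = sin θ / κ = 0.93327/0.8268 = 1.12877
x = ρ cos φ = 1.64390 × cos(131.29°) = -1.08476
y = ρ sin φ = 1.64390 × sin(131.29°) = 1.23519

-1.085 1.235 1.129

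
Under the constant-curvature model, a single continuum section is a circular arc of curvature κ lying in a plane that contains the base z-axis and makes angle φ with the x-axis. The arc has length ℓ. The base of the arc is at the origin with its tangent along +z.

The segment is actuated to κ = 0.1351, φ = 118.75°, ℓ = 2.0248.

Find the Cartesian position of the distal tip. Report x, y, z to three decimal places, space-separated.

θ = κ·ℓ = 0.1351 × 2.0248 = 0.27355 rad
ρ = (1 − cos θ)/κ = (1 − 0.96282)/0.1351 = 0.27522
z = sin θ / κ = 0.27015/0.1351 = 1.99964
x = ρ cos φ = 0.27522 × cos(118.75°) = -0.13238
y = ρ sin φ = 0.27522 × sin(118.75°) = 0.24129

-0.132 0.241 2.000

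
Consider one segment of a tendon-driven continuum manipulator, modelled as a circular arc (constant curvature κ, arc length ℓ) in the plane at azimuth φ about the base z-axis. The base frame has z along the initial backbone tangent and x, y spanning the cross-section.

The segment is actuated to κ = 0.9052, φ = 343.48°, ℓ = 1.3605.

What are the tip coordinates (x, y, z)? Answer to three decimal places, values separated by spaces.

θ = κ·ℓ = 0.9052 × 1.3605 = 1.23152 rad
ρ = (1 − cos θ)/κ = (1 − 0.33280)/0.9052 = 0.73707
z = sin θ / κ = 0.94300/0.9052 = 1.04176
x = ρ cos φ = 0.73707 × cos(343.48°) = 0.70665
y = ρ sin φ = 0.73707 × sin(343.48°) = -0.20959

0.707 -0.210 1.042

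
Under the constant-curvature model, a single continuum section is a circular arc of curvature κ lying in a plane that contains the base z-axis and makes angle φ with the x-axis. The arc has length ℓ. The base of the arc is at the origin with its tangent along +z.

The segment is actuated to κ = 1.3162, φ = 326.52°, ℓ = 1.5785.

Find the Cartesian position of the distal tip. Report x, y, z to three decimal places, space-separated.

θ = κ·ℓ = 1.3162 × 1.5785 = 2.07762 rad
ρ = (1 − cos θ)/κ = (1 − -0.48540)/1.3162 = 1.12856
z = sin θ / κ = 0.87429/1.3162 = 0.66425
x = ρ cos φ = 1.12856 × cos(326.52°) = 0.94130
y = ρ sin φ = 1.12856 × sin(326.52°) = -0.62256

0.941 -0.623 0.664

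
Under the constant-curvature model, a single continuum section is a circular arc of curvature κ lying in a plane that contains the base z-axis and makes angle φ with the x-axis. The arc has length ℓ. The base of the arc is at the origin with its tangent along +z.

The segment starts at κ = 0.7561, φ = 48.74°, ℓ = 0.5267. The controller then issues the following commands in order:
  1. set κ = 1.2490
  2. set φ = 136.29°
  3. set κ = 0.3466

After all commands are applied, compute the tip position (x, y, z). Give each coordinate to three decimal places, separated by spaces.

-0.035 0.033 0.524

initial: κ=0.7561, φ=48.74°, ℓ=0.5267
cmd 1: set κ=1.2490 → (κ,φ,ℓ)=(1.2490,48.74°,0.5267) → tip=(0.1102,0.1256,0.4895)
cmd 2: set φ=136.29° → (κ,φ,ℓ)=(1.2490,136.29°,0.5267) → tip=(-0.1208,0.1155,0.4895)
cmd 3: set κ=0.3466 → (κ,φ,ℓ)=(0.3466,136.29°,0.5267) → tip=(-0.0347,0.0331,0.5238)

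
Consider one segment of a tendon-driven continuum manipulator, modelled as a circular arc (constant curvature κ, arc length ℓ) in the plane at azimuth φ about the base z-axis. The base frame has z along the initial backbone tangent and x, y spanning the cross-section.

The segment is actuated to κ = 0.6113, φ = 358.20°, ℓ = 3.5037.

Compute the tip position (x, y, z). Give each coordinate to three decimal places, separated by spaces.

θ = κ·ℓ = 0.6113 × 3.5037 = 2.14181 rad
ρ = (1 − cos θ)/κ = (1 − -0.54049)/0.6113 = 2.52002
z = sin θ / κ = 0.84135/0.6113 = 1.37633
x = ρ cos φ = 2.52002 × cos(358.20°) = 2.51877
y = ρ sin φ = 2.52002 × sin(358.20°) = -0.07916

2.519 -0.079 1.376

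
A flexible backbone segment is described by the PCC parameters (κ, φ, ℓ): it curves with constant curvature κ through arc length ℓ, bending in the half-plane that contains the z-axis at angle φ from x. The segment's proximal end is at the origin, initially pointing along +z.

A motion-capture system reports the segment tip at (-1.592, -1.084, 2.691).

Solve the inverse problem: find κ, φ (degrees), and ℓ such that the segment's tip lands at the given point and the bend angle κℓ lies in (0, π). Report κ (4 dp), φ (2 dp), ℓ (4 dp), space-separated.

ρ = √(x²+y²) = √(-1.592² + -1.084²) = 1.92601
φ = atan2(y, x) mod 360° = atan2(-1.084, -1.592) = 214.2511°
|p|² = ρ² + z² = 1.92601² + 2.691² = 10.95100
κ = 2ρ / |p|² = 2×1.92601 / 10.95100 = 0.35175
θ = 2·atan2(ρ, z) = 2·atan2(1.92601, 2.691) = 1.24240 rad
ℓ = θ/κ = 1.24240/0.35175 = 3.53205

0.3518 214.25 3.5321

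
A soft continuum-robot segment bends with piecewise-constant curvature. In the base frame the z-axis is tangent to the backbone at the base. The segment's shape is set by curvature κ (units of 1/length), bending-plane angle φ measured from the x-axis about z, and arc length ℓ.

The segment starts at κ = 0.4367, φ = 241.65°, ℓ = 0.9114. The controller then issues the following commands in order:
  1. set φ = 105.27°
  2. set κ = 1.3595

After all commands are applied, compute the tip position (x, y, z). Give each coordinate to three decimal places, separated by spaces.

initial: κ=0.4367, φ=241.65°, ℓ=0.9114
cmd 1: set φ=105.27° → (κ,φ,ℓ)=(0.4367,105.27°,0.9114) → tip=(-0.0471,0.1727,0.8875)
cmd 2: set κ=1.3595 → (κ,φ,ℓ)=(1.3595,105.27°,0.9114) → tip=(-0.1306,0.4785,0.6955)

-0.131 0.478 0.695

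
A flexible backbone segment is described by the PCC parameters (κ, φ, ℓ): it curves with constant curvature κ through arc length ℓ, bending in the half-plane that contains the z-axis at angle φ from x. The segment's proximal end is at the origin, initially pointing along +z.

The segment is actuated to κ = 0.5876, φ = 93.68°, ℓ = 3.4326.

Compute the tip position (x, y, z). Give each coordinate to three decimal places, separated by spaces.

-0.156 2.431 1.535

θ = κ·ℓ = 0.5876 × 3.4326 = 2.01700 rad
ρ = (1 − cos θ)/κ = (1 − -0.43154)/0.5876 = 2.43625
z = sin θ / κ = 0.90209/0.5876 = 1.53522
x = ρ cos φ = 2.43625 × cos(93.68°) = -0.15637
y = ρ sin φ = 2.43625 × sin(93.68°) = 2.43123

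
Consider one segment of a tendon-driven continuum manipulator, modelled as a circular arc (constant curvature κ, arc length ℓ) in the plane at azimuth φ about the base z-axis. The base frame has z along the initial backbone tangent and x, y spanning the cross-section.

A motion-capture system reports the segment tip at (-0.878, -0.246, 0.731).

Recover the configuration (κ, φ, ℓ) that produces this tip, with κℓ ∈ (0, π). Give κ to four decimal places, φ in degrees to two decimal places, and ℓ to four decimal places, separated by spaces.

ρ = √(x²+y²) = √(-0.878² + -0.246²) = 0.91181
φ = atan2(y, x) mod 360° = atan2(-0.246, -0.878) = 195.6519°
|p|² = ρ² + z² = 0.91181² + 0.731² = 1.36576
κ = 2ρ / |p|² = 2×0.91181 / 1.36576 = 1.33524
θ = 2·atan2(ρ, z) = 2·atan2(0.91181, 0.731) = 1.79004 rad
ℓ = θ/κ = 1.79004/1.33524 = 1.34061

1.3352 195.65 1.3406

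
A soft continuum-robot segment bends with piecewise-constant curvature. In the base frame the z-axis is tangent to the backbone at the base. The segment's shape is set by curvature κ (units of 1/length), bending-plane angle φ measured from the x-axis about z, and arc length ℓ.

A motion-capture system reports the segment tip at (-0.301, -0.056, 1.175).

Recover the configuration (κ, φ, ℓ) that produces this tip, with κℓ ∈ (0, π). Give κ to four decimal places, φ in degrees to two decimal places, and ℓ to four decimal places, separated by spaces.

ρ = √(x²+y²) = √(-0.301² + -0.056²) = 0.30616
φ = atan2(y, x) mod 360° = atan2(-0.056, -0.301) = 190.5392°
|p|² = ρ² + z² = 0.30616² + 1.175² = 1.47436
κ = 2ρ / |p|² = 2×0.30616 / 1.47436 = 0.41532
θ = 2·atan2(ρ, z) = 2·atan2(0.30616, 1.175) = 0.50980 rad
ℓ = θ/κ = 0.50980/0.41532 = 1.22748

0.4153 190.54 1.2275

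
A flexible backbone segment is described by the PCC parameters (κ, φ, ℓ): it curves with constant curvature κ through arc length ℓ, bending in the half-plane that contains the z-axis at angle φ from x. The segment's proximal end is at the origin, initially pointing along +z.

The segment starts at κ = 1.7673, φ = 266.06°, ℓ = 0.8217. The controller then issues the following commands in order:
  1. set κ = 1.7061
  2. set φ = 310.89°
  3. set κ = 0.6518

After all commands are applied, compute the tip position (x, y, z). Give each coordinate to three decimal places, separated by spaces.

initial: κ=1.7673, φ=266.06°, ℓ=0.8217
cmd 1: set κ=1.7061 → (κ,φ,ℓ)=(1.7061,266.06°,0.8217) → tip=(-0.0335,-0.4865,0.5778)
cmd 2: set φ=310.89° → (κ,φ,ℓ)=(1.7061,310.89°,0.8217) → tip=(0.3192,-0.3686,0.5778)
cmd 3: set κ=0.6518 → (κ,φ,ℓ)=(0.6518,310.89°,0.8217) → tip=(0.1406,-0.1624,0.7830)

0.141 -0.162 0.783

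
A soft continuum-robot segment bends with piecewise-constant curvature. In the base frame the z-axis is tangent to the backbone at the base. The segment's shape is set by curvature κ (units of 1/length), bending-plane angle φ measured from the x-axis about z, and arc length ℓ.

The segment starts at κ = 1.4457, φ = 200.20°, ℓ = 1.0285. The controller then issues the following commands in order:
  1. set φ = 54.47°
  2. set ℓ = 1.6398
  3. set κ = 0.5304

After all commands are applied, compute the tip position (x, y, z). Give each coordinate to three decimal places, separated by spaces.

initial: κ=1.4457, φ=200.20°, ℓ=1.0285
cmd 1: set φ=54.47° → (κ,φ,ℓ)=(1.4457,54.47°,1.0285) → tip=(0.3683,0.5157,0.6893)
cmd 2: set ℓ=1.6398 → (κ,φ,ℓ)=(1.4457,54.47°,1.6398) → tip=(0.6903,0.9667,0.4820)
cmd 3: set κ=0.5304 → (κ,φ,ℓ)=(0.5304,54.47°,1.6398) → tip=(0.3889,0.5447,1.4407)

0.389 0.545 1.441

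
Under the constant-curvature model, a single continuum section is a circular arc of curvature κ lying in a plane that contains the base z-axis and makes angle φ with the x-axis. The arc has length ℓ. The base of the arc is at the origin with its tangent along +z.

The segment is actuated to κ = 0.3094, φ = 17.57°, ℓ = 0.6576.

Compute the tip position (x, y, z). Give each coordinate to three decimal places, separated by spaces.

0.064 0.020 0.653

θ = κ·ℓ = 0.3094 × 0.6576 = 0.20346 rad
ρ = (1 − cos θ)/κ = (1 − 0.97937)/0.3094 = 0.06667
z = sin θ / κ = 0.20206/0.3094 = 0.65307
x = ρ cos φ = 0.06667 × cos(17.57°) = 0.06356
y = ρ sin φ = 0.06667 × sin(17.57°) = 0.02013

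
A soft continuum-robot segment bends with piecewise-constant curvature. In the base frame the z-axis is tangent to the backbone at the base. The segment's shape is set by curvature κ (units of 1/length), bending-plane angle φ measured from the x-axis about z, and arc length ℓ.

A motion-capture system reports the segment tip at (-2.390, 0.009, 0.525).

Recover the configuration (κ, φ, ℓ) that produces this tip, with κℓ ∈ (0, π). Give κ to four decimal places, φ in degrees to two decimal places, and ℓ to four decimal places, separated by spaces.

0.7983 179.78 3.3937

ρ = √(x²+y²) = √(-2.390² + 0.009²) = 2.39002
φ = atan2(y, x) mod 360° = atan2(0.009, -2.390) = 179.7842°
|p|² = ρ² + z² = 2.39002² + 0.525² = 5.98781
κ = 2ρ / |p|² = 2×2.39002 / 5.98781 = 0.79829
θ = 2·atan2(ρ, z) = 2·atan2(2.39002, 0.525) = 2.70913 rad
ℓ = θ/κ = 2.70913/0.79829 = 3.39365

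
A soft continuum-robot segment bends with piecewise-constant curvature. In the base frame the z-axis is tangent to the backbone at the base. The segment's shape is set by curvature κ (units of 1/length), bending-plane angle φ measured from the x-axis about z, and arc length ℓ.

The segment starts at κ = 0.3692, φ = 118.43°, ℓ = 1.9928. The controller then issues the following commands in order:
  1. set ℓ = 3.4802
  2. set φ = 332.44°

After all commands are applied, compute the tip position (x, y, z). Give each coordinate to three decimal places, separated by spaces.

initial: κ=0.3692, φ=118.43°, ℓ=1.9928
cmd 1: set ℓ=3.4802 → (κ,φ,ℓ)=(0.3692,118.43°,3.4802) → tip=(-0.9258,1.7101,2.5986)
cmd 2: set φ=332.44° → (κ,φ,ℓ)=(0.3692,332.44°,3.4802) → tip=(1.7240,-0.8998,2.5986)

1.724 -0.900 2.599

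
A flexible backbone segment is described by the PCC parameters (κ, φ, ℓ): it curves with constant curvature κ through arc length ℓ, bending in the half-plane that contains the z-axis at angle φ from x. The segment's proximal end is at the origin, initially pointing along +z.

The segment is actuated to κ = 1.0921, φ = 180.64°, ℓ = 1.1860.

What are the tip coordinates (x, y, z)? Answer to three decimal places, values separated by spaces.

θ = κ·ℓ = 1.0921 × 1.1860 = 1.29523 rad
ρ = (1 − cos θ)/κ = (1 − 0.27209)/1.0921 = 0.66652
z = sin θ / κ = 0.96227/1.0921 = 0.88112
x = ρ cos φ = 0.66652 × cos(180.64°) = -0.66648
y = ρ sin φ = 0.66652 × sin(180.64°) = -0.00744

-0.666 -0.007 0.881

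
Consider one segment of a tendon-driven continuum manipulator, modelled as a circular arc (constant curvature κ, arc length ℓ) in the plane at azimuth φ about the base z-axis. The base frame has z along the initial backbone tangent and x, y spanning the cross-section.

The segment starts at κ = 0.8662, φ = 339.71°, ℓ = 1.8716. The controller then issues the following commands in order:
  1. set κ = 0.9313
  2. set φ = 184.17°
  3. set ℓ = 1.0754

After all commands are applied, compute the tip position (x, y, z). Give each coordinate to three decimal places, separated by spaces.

-0.494 -0.036 0.904

initial: κ=0.8662, φ=339.71°, ℓ=1.8716
cmd 1: set κ=0.9313 → (κ,φ,ℓ)=(0.9313,339.71°,1.8716) → tip=(1.1797,-0.4362,1.0579)
cmd 2: set φ=184.17° → (κ,φ,ℓ)=(0.9313,184.17°,1.8716) → tip=(-1.2545,-0.0915,1.0579)
cmd 3: set ℓ=1.0754 → (κ,φ,ℓ)=(0.9313,184.17°,1.0754) → tip=(-0.4937,-0.0360,0.9044)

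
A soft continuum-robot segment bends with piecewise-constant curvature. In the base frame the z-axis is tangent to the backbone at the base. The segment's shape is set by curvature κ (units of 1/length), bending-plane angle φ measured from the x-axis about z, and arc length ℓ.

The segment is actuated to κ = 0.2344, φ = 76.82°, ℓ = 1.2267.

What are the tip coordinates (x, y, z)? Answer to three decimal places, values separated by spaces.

0.040 0.171 1.210

θ = κ·ℓ = 0.2344 × 1.2267 = 0.28754 rad
ρ = (1 − cos θ)/κ = (1 − 0.95894)/0.2344 = 0.17515
z = sin θ / κ = 0.28359/0.2344 = 1.20987
x = ρ cos φ = 0.17515 × cos(76.82°) = 0.03994
y = ρ sin φ = 0.17515 × sin(76.82°) = 0.17054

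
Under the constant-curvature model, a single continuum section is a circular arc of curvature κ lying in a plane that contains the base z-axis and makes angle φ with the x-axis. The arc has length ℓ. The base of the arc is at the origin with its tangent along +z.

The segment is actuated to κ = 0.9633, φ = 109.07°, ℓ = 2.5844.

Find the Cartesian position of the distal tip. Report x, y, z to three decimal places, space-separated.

θ = κ·ℓ = 0.9633 × 2.5844 = 2.48955 rad
ρ = (1 − cos θ)/κ = (1 − -0.79485)/0.9633 = 1.86323
z = sin θ / κ = 0.60681/0.9633 = 0.62993
x = ρ cos φ = 1.86323 × cos(109.07°) = -0.60876
y = ρ sin φ = 1.86323 × sin(109.07°) = 1.76097

-0.609 1.761 0.630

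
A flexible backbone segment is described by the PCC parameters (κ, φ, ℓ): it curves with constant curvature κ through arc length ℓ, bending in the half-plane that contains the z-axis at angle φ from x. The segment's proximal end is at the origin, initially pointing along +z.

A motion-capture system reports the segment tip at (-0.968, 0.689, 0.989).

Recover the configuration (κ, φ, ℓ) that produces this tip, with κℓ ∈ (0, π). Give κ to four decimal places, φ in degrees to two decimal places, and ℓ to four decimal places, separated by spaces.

ρ = √(x²+y²) = √(-0.968² + 0.689²) = 1.18817
φ = atan2(y, x) mod 360° = atan2(0.689, -0.968) = 144.5576°
|p|² = ρ² + z² = 1.18817² + 0.989² = 2.38987
κ = 2ρ / |p|² = 2×1.18817 / 2.38987 = 0.99434
θ = 2·atan2(ρ, z) = 2·atan2(1.18817, 0.989) = 1.75325 rad
ℓ = θ/κ = 1.75325/0.99434 = 1.76323

0.9943 144.56 1.7632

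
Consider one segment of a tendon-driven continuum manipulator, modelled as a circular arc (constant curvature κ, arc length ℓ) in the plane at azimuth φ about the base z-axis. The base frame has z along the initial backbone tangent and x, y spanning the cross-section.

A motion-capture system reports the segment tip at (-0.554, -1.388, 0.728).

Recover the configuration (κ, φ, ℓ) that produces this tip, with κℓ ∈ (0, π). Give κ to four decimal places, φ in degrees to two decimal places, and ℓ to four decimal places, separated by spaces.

1.0816 248.24 2.0664

ρ = √(x²+y²) = √(-0.554² + -1.388²) = 1.49448
φ = atan2(y, x) mod 360° = atan2(-1.388, -0.554) = 248.2413°
|p|² = ρ² + z² = 1.49448² + 0.728² = 2.76344
κ = 2ρ / |p|² = 2×1.49448 / 2.76344 = 1.08160
θ = 2·atan2(ρ, z) = 2·atan2(1.49448, 0.728) = 2.23500 rad
ℓ = θ/κ = 2.23500/1.08160 = 2.06637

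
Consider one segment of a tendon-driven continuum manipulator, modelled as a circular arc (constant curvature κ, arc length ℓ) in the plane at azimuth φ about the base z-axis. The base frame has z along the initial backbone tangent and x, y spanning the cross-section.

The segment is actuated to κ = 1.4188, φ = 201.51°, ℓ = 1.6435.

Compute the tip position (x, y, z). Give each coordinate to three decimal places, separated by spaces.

-1.108 -0.437 0.510

θ = κ·ℓ = 1.4188 × 1.6435 = 2.33180 rad
ρ = (1 − cos θ)/κ = (1 − -0.68965)/1.4188 = 1.19090
z = sin θ / κ = 0.72415/1.4188 = 0.51039
x = ρ cos φ = 1.19090 × cos(201.51°) = -1.10796
y = ρ sin φ = 1.19090 × sin(201.51°) = -0.43666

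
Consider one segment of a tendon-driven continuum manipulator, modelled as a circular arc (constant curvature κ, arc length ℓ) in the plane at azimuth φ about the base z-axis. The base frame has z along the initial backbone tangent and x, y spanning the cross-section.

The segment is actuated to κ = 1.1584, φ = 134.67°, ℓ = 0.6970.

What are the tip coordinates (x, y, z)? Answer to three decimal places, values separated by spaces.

-0.187 0.189 0.624

θ = κ·ℓ = 1.1584 × 0.6970 = 0.80740 rad
ρ = (1 − cos θ)/κ = (1 − 0.69138)/1.1584 = 0.26642
z = sin θ / κ = 0.72250/1.1584 = 0.62370
x = ρ cos φ = 0.26642 × cos(134.67°) = -0.18730
y = ρ sin φ = 0.26642 × sin(134.67°) = 0.18947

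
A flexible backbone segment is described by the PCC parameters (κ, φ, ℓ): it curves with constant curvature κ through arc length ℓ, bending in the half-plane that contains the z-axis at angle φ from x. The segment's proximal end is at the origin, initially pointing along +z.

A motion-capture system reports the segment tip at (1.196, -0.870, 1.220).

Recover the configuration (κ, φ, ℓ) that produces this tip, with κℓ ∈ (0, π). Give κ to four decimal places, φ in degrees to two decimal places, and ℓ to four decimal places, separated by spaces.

ρ = √(x²+y²) = √(1.196² + -0.870²) = 1.47896
φ = atan2(y, x) mod 360° = atan2(-0.870, 1.196) = 323.9669°
|p|² = ρ² + z² = 1.47896² + 1.220² = 3.67572
κ = 2ρ / |p|² = 2×1.47896 / 3.67572 = 0.80472
θ = 2·atan2(ρ, z) = 2·atan2(1.47896, 1.220) = 1.76211 rad
ℓ = θ/κ = 1.76211/0.80472 = 2.18972

0.8047 323.97 2.1897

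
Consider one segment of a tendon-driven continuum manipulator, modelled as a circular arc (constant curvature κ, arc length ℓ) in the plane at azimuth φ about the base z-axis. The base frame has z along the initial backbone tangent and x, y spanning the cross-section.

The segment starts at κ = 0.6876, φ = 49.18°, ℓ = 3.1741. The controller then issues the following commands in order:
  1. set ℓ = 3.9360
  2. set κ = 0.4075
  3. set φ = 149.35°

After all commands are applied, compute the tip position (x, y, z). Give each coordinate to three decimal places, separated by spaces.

-2.181 1.292 2.453

initial: κ=0.6876, φ=49.18°, ℓ=3.1741
cmd 1: set ℓ=3.9360 → (κ,φ,ℓ)=(0.6876,49.18°,3.9360) → tip=(1.8127,2.0986,0.6131)
cmd 2: set κ=0.4075 → (κ,φ,ℓ)=(0.4075,49.18°,3.9360) → tip=(1.6573,1.9186,2.4526)
cmd 3: set φ=149.35° → (κ,φ,ℓ)=(0.4075,149.35°,3.9360) → tip=(-2.1811,1.2925,2.4526)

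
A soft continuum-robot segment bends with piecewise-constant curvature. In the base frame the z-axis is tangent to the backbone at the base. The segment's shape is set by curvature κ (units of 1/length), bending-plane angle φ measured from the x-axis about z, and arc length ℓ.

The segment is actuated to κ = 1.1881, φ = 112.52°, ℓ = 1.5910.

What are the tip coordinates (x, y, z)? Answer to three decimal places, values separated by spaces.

θ = κ·ℓ = 1.1881 × 1.5910 = 1.89027 rad
ρ = (1 − cos θ)/κ = (1 − -0.31406)/1.1881 = 1.10602
z = sin θ / κ = 0.94940/1.1881 = 0.79909
x = ρ cos φ = 1.10602 × cos(112.52°) = -0.42361
y = ρ sin φ = 1.10602 × sin(112.52°) = 1.02168

-0.424 1.022 0.799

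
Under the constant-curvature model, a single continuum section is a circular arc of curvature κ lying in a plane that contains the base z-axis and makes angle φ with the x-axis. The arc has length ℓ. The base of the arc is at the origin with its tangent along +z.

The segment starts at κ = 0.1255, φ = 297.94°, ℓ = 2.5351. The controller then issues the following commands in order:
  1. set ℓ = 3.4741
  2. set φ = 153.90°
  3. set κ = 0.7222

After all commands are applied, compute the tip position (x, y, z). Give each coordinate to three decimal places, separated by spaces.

initial: κ=0.1255, φ=297.94°, ℓ=2.5351
cmd 1: set ℓ=3.4741 → (κ,φ,ℓ)=(0.1255,297.94°,3.4741) → tip=(0.3493,-0.6585,3.3651)
cmd 2: set φ=153.90° → (κ,φ,ℓ)=(0.1255,153.90°,3.4741) → tip=(-0.6694,0.3279,3.3651)
cmd 3: set κ=0.7222 → (κ,φ,ℓ)=(0.7222,153.90°,3.4741) → tip=(-2.2463,1.1005,0.8187)

-2.246 1.100 0.819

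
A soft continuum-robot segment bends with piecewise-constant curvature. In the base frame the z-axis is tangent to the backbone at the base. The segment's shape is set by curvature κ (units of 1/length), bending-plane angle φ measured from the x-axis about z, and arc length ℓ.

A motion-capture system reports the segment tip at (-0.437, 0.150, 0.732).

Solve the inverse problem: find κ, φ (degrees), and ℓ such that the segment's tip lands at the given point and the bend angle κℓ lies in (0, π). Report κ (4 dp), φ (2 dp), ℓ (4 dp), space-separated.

1.2332 161.06 0.9131

ρ = √(x²+y²) = √(-0.437² + 0.150²) = 0.46203
φ = atan2(y, x) mod 360° = atan2(0.150, -0.437) = 161.0552°
|p|² = ρ² + z² = 0.46203² + 0.732² = 0.74929
κ = 2ρ / |p|² = 2×0.46203 / 0.74929 = 1.23323
θ = 2·atan2(ρ, z) = 2·atan2(0.46203, 0.732) = 1.12607 rad
ℓ = θ/κ = 1.12607/1.23323 = 0.91310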